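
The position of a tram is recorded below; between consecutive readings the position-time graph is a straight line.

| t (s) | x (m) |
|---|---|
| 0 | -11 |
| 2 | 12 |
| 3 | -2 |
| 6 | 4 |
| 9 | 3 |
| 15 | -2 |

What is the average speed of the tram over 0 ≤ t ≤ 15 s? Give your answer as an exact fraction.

Average speed = (total path length)/(elapsed time); on a piecewise-linear x-t graph the path length is Σ|Δx|.
0–2 s: |Δx| = |12 − -11| = 23 m
2–3 s: |Δx| = |-2 − 12| = 14 m
3–6 s: |Δx| = |4 − -2| = 6 m
6–9 s: |Δx| = |3 − 4| = 1 m
9–15 s: |Δx| = |-2 − 3| = 5 m
Total path = 49 m; average speed = 49/15 = 49/15 m/s.

49/15 m/s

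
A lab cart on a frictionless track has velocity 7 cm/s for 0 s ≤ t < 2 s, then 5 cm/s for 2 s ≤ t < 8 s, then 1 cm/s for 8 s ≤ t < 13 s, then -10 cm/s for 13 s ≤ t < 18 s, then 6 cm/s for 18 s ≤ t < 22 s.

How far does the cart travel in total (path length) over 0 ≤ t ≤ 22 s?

123 cm

Total distance travelled is ∫|v| dt — sum the magnitudes of each area piece.
0–2 s: |7| × 2 = 14 cm
2–8 s: |5| × 6 = 30 cm
8–13 s: |1| × 5 = 5 cm
13–18 s: |-10| × 5 = 50 cm
18–22 s: |6| × 4 = 24 cm
Total distance = 123 cm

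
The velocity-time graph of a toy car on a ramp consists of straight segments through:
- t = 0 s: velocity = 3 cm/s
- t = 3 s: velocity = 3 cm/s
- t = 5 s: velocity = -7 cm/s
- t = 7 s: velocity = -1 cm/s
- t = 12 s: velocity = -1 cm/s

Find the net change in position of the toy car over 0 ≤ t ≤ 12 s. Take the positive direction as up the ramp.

Displacement is the signed area under the v-t curve.
0–3 s: 3 × 3 = 9 cm
3–5 s: ½(3 + -7)(2) = -4 cm
5–7 s: ½(-7 + -1)(2) = -8 cm
7–12 s: -1 × 5 = -5 cm
Net displacement = -8 cm

-8 cm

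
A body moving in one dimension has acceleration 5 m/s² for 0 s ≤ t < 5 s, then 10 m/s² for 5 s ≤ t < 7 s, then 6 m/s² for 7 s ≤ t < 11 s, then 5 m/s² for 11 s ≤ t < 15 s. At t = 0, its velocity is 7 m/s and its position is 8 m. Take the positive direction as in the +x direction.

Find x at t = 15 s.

789.5 m

On each constant-a segment, Δv = aΔt and Δx = v₀Δt + ½aΔt²; chain segment to segment.
0–5 s: v starts 7 m/s; Δx = 7·5 + ½·5·5² = 97.5 m; v ends 32 m/s.
5–7 s: v starts 32 m/s; Δx = 32·2 + ½·10·2² = 84 m; v ends 52 m/s.
7–11 s: v starts 52 m/s; Δx = 52·4 + ½·6·4² = 256 m; v ends 76 m/s.
11–15 s: v starts 76 m/s; Δx = 76·4 + ½·5·4² = 344 m; v ends 96 m/s.
x(15) = 8 + Σ Δx = 789.5 m.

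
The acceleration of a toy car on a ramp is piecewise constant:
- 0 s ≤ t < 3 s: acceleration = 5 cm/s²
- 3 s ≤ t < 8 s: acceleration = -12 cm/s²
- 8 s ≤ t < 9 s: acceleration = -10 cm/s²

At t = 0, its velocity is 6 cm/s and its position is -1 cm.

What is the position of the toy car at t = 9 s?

On each constant-a segment, Δv = aΔt and Δx = v₀Δt + ½aΔt²; chain segment to segment.
0–3 s: v starts 6 cm/s; Δx = 6·3 + ½·5·3² = 40.5 cm; v ends 21 cm/s.
3–8 s: v starts 21 cm/s; Δx = 21·5 + ½·-12·5² = -45 cm; v ends -39 cm/s.
8–9 s: v starts -39 cm/s; Δx = -39·1 + ½·-10·1² = -44 cm; v ends -49 cm/s.
x(9) = -1 + Σ Δx = -49.5 cm.

-49.5 cm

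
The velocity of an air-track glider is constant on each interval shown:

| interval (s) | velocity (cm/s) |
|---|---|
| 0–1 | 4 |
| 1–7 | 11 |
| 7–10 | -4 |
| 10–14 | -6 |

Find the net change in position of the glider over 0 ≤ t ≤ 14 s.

Net displacement equals the area under the velocity-time graph (areas below the axis count negative).
0–1 s: 4 × 1 = 4 cm
1–7 s: 11 × 6 = 66 cm
7–10 s: -4 × 3 = -12 cm
10–14 s: -6 × 4 = -24 cm
Net displacement = 34 cm

34 cm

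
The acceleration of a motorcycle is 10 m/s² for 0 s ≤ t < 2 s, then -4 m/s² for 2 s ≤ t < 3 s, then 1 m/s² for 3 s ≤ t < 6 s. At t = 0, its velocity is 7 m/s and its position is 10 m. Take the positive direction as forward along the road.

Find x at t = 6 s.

142.5 m

On each constant-a segment, Δv = aΔt and Δx = v₀Δt + ½aΔt²; chain segment to segment.
0–2 s: v starts 7 m/s; Δx = 7·2 + ½·10·2² = 34 m; v ends 27 m/s.
2–3 s: v starts 27 m/s; Δx = 27·1 + ½·-4·1² = 25 m; v ends 23 m/s.
3–6 s: v starts 23 m/s; Δx = 23·3 + ½·1·3² = 73.5 m; v ends 26 m/s.
x(6) = 10 + Σ Δx = 142.5 m.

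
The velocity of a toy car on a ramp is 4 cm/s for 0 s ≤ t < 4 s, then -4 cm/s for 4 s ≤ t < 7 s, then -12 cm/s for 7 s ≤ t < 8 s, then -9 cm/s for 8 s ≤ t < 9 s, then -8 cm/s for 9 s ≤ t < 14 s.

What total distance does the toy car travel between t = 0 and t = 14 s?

Total distance travelled is ∫|v| dt — sum the magnitudes of each area piece.
0–4 s: |4| × 4 = 16 cm
4–7 s: |-4| × 3 = 12 cm
7–8 s: |-12| × 1 = 12 cm
8–9 s: |-9| × 1 = 9 cm
9–14 s: |-8| × 5 = 40 cm
Total distance = 89 cm

89 cm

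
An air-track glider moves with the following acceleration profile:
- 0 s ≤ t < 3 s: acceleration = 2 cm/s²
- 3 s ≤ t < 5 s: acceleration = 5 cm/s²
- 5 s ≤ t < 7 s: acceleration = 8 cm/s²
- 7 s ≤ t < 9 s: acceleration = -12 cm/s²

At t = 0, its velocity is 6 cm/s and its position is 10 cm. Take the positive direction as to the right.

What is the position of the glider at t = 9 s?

183 cm

On each constant-a segment, Δv = aΔt and Δx = v₀Δt + ½aΔt²; chain segment to segment.
0–3 s: v starts 6 cm/s; Δx = 6·3 + ½·2·3² = 27 cm; v ends 12 cm/s.
3–5 s: v starts 12 cm/s; Δx = 12·2 + ½·5·2² = 34 cm; v ends 22 cm/s.
5–7 s: v starts 22 cm/s; Δx = 22·2 + ½·8·2² = 60 cm; v ends 38 cm/s.
7–9 s: v starts 38 cm/s; Δx = 38·2 + ½·-12·2² = 52 cm; v ends 14 cm/s.
x(9) = 10 + Σ Δx = 183 cm.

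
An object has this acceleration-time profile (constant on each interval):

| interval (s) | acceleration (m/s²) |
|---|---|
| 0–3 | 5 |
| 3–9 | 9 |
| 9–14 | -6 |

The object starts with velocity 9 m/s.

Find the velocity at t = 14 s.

48 m/s

Δv equals the area under the a-t graph; then v = v₀ + Δv.
0–3 s: 5 × 3 = 15 m/s
3–9 s: 9 × 6 = 54 m/s
9–14 s: -6 × 5 = -30 m/s
Δv = 39 m/s, so v(14) = 9 + (39) = 48 m/s.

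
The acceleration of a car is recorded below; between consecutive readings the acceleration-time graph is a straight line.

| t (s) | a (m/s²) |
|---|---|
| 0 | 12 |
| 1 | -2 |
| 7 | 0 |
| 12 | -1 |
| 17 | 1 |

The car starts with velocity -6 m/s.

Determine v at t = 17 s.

-9.5 m/s

Δv equals the area under the a-t graph; then v = v₀ + Δv.
0–1 s: ½(12 + -2)(1) = 5 m/s
1–7 s: ½(-2 + 0)(6) = -6 m/s
7–12 s: ½(0 + -1)(5) = -2.5 m/s
12–17 s: ½(-1 + 1)(5) = 0 m/s
Δv = -3.5 m/s, so v(17) = -6 + (-3.5) = -9.5 m/s.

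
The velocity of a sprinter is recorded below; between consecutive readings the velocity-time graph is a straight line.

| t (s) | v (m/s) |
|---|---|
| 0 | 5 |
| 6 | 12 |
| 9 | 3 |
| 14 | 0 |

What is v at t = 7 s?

On 6–9 s the graph is linear from 12 to 3 m/s: v(7) = 12 + (3 − 12)·(7 − 6)/(9 − 6) = 9 m/s.

9 m/s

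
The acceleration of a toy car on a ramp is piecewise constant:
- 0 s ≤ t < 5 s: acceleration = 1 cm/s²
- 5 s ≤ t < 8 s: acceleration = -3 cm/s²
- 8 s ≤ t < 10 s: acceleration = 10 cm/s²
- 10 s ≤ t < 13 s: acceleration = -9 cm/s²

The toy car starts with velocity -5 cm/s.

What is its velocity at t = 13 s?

-16 cm/s

Δv equals the area under the a-t graph; then v = v₀ + Δv.
0–5 s: 1 × 5 = 5 cm/s
5–8 s: -3 × 3 = -9 cm/s
8–10 s: 10 × 2 = 20 cm/s
10–13 s: -9 × 3 = -27 cm/s
Δv = -11 cm/s, so v(13) = -5 + (-11) = -16 cm/s.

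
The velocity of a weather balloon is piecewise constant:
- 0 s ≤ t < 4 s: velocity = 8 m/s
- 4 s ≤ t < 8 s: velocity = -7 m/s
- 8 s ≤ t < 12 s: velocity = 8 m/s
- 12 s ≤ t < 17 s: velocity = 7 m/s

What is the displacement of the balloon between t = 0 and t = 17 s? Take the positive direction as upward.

71 m

Displacement is the signed area under the v-t curve.
0–4 s: 8 × 4 = 32 m
4–8 s: -7 × 4 = -28 m
8–12 s: 8 × 4 = 32 m
12–17 s: 7 × 5 = 35 m
Net displacement = 71 m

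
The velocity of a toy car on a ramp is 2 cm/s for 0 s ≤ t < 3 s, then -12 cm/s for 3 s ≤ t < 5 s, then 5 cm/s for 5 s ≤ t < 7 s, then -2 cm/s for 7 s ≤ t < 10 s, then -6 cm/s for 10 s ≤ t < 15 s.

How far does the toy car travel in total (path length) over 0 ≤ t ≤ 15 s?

Distance (not displacement) is the total path length: add the absolute areas under v-t.
0–3 s: |2| × 3 = 6 cm
3–5 s: |-12| × 2 = 24 cm
5–7 s: |5| × 2 = 10 cm
7–10 s: |-2| × 3 = 6 cm
10–15 s: |-6| × 5 = 30 cm
Total distance = 76 cm

76 cm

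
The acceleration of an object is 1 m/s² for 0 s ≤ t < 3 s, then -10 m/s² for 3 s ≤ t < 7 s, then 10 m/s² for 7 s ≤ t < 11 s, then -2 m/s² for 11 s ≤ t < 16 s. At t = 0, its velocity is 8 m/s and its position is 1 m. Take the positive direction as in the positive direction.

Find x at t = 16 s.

On each constant-a segment, Δv = aΔt and Δx = v₀Δt + ½aΔt²; chain segment to segment.
0–3 s: v starts 8 m/s; Δx = 8·3 + ½·1·3² = 28.5 m; v ends 11 m/s.
3–7 s: v starts 11 m/s; Δx = 11·4 + ½·-10·4² = -36 m; v ends -29 m/s.
7–11 s: v starts -29 m/s; Δx = -29·4 + ½·10·4² = -36 m; v ends 11 m/s.
11–16 s: v starts 11 m/s; Δx = 11·5 + ½·-2·5² = 30 m; v ends 1 m/s.
x(16) = 1 + Σ Δx = -12.5 m.

-12.5 m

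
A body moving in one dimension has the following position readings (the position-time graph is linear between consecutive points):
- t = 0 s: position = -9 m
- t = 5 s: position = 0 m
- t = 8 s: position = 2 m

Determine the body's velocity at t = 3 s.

1.8 m/s

Velocity is the slope of the x-t graph on 0–5 s: (0 − -9)/(5 − 0) = 1.8 m/s.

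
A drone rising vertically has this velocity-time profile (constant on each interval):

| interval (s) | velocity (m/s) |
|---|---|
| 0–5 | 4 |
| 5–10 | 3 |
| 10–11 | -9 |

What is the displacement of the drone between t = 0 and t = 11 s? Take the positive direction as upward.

26 m

Net displacement equals the area under the velocity-time graph (areas below the axis count negative).
0–5 s: 4 × 5 = 20 m
5–10 s: 3 × 5 = 15 m
10–11 s: -9 × 1 = -9 m
Net displacement = 26 m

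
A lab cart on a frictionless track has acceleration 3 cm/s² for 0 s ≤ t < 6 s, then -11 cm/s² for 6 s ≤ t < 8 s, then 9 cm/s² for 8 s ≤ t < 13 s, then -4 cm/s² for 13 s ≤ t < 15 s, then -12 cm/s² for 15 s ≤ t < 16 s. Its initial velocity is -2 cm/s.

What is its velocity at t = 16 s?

19 cm/s

Δv equals the area under the a-t graph; then v = v₀ + Δv.
0–6 s: 3 × 6 = 18 cm/s
6–8 s: -11 × 2 = -22 cm/s
8–13 s: 9 × 5 = 45 cm/s
13–15 s: -4 × 2 = -8 cm/s
15–16 s: -12 × 1 = -12 cm/s
Δv = 21 cm/s, so v(16) = -2 + (21) = 19 cm/s.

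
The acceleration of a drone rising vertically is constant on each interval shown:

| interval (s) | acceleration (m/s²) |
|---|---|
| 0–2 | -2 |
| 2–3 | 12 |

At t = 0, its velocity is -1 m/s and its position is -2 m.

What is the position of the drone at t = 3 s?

On each constant-a segment, Δv = aΔt and Δx = v₀Δt + ½aΔt²; chain segment to segment.
0–2 s: v starts -1 m/s; Δx = -1·2 + ½·-2·2² = -6 m; v ends -5 m/s.
2–3 s: v starts -5 m/s; Δx = -5·1 + ½·12·1² = 1 m; v ends 7 m/s.
x(3) = -2 + Σ Δx = -7 m.

-7 m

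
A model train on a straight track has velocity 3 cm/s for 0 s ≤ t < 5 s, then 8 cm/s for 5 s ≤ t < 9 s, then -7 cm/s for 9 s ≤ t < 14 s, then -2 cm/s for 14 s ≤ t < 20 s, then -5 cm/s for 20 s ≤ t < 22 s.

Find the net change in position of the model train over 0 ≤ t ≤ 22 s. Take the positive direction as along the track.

-10 cm

Net displacement equals the area under the velocity-time graph (areas below the axis count negative).
0–5 s: 3 × 5 = 15 cm
5–9 s: 8 × 4 = 32 cm
9–14 s: -7 × 5 = -35 cm
14–20 s: -2 × 6 = -12 cm
20–22 s: -5 × 2 = -10 cm
Net displacement = -10 cm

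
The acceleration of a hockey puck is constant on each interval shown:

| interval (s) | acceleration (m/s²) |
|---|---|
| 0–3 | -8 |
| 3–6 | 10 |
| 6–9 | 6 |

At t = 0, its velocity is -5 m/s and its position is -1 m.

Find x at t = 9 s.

-64 m

On each constant-a segment, Δv = aΔt and Δx = v₀Δt + ½aΔt²; chain segment to segment.
0–3 s: v starts -5 m/s; Δx = -5·3 + ½·-8·3² = -51 m; v ends -29 m/s.
3–6 s: v starts -29 m/s; Δx = -29·3 + ½·10·3² = -42 m; v ends 1 m/s.
6–9 s: v starts 1 m/s; Δx = 1·3 + ½·6·3² = 30 m; v ends 19 m/s.
x(9) = -1 + Σ Δx = -64 m.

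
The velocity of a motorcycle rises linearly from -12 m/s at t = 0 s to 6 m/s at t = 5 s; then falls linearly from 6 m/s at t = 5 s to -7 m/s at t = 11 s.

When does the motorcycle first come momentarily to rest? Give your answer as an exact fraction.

t = 10/3 s

v changes sign on 0–5 s (from -12 to 6); the graph is linear there, so v = 0 at t = 0 + (12)·(5 − 0)/(6 − -12) = 10/3 s.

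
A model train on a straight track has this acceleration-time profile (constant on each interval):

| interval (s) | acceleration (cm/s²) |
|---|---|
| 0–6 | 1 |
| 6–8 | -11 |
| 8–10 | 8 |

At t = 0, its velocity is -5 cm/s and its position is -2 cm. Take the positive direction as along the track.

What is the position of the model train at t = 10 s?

-60 cm

On each constant-a segment, Δv = aΔt and Δx = v₀Δt + ½aΔt²; chain segment to segment.
0–6 s: v starts -5 cm/s; Δx = -5·6 + ½·1·6² = -12 cm; v ends 1 cm/s.
6–8 s: v starts 1 cm/s; Δx = 1·2 + ½·-11·2² = -20 cm; v ends -21 cm/s.
8–10 s: v starts -21 cm/s; Δx = -21·2 + ½·8·2² = -26 cm; v ends -5 cm/s.
x(10) = -2 + Σ Δx = -60 cm.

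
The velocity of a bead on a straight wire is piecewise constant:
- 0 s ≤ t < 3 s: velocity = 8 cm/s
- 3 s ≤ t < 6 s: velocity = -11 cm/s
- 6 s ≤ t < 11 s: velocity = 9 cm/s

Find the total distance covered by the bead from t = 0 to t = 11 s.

Distance (not displacement) is the total path length: add the absolute areas under v-t.
0–3 s: |8| × 3 = 24 cm
3–6 s: |-11| × 3 = 33 cm
6–11 s: |9| × 5 = 45 cm
Total distance = 102 cm

102 cm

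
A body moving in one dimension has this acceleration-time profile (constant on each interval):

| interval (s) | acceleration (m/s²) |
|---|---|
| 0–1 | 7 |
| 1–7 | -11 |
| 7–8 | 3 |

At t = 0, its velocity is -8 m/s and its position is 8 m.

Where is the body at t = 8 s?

-266 m

On each constant-a segment, Δv = aΔt and Δx = v₀Δt + ½aΔt²; chain segment to segment.
0–1 s: v starts -8 m/s; Δx = -8·1 + ½·7·1² = -4.5 m; v ends -1 m/s.
1–7 s: v starts -1 m/s; Δx = -1·6 + ½·-11·6² = -204 m; v ends -67 m/s.
7–8 s: v starts -67 m/s; Δx = -67·1 + ½·3·1² = -65.5 m; v ends -64 m/s.
x(8) = 8 + Σ Δx = -266 m.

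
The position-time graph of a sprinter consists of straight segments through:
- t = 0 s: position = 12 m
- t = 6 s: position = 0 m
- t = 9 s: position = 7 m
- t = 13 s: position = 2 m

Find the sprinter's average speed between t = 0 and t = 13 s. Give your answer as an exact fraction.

24/13 m/s

Average speed = (total path length)/(elapsed time); on a piecewise-linear x-t graph the path length is Σ|Δx|.
0–6 s: |Δx| = |0 − 12| = 12 m
6–9 s: |Δx| = |7 − 0| = 7 m
9–13 s: |Δx| = |2 − 7| = 5 m
Total path = 24 m; average speed = 24/13 = 24/13 m/s.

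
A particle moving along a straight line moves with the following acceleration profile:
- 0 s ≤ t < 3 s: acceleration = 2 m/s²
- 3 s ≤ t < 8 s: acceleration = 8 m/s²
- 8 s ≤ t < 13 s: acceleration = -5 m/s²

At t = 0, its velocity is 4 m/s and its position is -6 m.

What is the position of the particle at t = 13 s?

On each constant-a segment, Δv = aΔt and Δx = v₀Δt + ½aΔt²; chain segment to segment.
0–3 s: v starts 4 m/s; Δx = 4·3 + ½·2·3² = 21 m; v ends 10 m/s.
3–8 s: v starts 10 m/s; Δx = 10·5 + ½·8·5² = 150 m; v ends 50 m/s.
8–13 s: v starts 50 m/s; Δx = 50·5 + ½·-5·5² = 187.5 m; v ends 25 m/s.
x(13) = -6 + Σ Δx = 352.5 m.

352.5 m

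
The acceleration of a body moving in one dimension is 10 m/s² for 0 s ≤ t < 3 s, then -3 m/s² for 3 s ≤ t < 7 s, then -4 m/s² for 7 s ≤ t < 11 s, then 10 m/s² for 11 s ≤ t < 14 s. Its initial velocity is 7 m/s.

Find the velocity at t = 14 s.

Δv equals the area under the a-t graph; then v = v₀ + Δv.
0–3 s: 10 × 3 = 30 m/s
3–7 s: -3 × 4 = -12 m/s
7–11 s: -4 × 4 = -16 m/s
11–14 s: 10 × 3 = 30 m/s
Δv = 32 m/s, so v(14) = 7 + (32) = 39 m/s.

39 m/s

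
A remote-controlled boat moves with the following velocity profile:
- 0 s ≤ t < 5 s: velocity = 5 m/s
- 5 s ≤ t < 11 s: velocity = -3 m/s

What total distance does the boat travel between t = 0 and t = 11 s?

43 m

Distance (not displacement) is the total path length: add the absolute areas under v-t.
0–5 s: |5| × 5 = 25 m
5–11 s: |-3| × 6 = 18 m
Total distance = 43 m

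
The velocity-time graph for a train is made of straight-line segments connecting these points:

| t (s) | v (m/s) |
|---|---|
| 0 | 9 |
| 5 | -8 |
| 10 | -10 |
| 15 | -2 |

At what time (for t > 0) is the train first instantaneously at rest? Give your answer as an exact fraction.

t = 45/17 s

v changes sign on 0–5 s (from 9 to -8); the graph is linear there, so v = 0 at t = 0 + (-9)·(5 − 0)/(-8 − 9) = 45/17 s.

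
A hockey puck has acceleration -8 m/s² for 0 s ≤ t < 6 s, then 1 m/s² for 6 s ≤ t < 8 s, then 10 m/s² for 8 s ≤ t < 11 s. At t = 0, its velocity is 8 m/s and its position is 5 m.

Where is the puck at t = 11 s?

On each constant-a segment, Δv = aΔt and Δx = v₀Δt + ½aΔt²; chain segment to segment.
0–6 s: v starts 8 m/s; Δx = 8·6 + ½·-8·6² = -96 m; v ends -40 m/s.
6–8 s: v starts -40 m/s; Δx = -40·2 + ½·1·2² = -78 m; v ends -38 m/s.
8–11 s: v starts -38 m/s; Δx = -38·3 + ½·10·3² = -69 m; v ends -8 m/s.
x(11) = 5 + Σ Δx = -238 m.

-238 m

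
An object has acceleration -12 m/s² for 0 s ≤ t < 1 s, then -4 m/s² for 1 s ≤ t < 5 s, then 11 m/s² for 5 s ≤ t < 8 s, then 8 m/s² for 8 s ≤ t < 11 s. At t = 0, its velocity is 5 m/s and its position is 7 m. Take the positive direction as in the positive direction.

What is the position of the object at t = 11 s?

-7.5 m

On each constant-a segment, Δv = aΔt and Δx = v₀Δt + ½aΔt²; chain segment to segment.
0–1 s: v starts 5 m/s; Δx = 5·1 + ½·-12·1² = -1 m; v ends -7 m/s.
1–5 s: v starts -7 m/s; Δx = -7·4 + ½·-4·4² = -60 m; v ends -23 m/s.
5–8 s: v starts -23 m/s; Δx = -23·3 + ½·11·3² = -19.5 m; v ends 10 m/s.
8–11 s: v starts 10 m/s; Δx = 10·3 + ½·8·3² = 66 m; v ends 34 m/s.
x(11) = 7 + Σ Δx = -7.5 m.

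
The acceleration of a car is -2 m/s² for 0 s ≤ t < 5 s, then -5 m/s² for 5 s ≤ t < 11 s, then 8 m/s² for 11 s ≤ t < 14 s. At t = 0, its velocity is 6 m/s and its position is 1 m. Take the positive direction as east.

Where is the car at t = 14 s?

On each constant-a segment, Δv = aΔt and Δx = v₀Δt + ½aΔt²; chain segment to segment.
0–5 s: v starts 6 m/s; Δx = 6·5 + ½·-2·5² = 5 m; v ends -4 m/s.
5–11 s: v starts -4 m/s; Δx = -4·6 + ½·-5·6² = -114 m; v ends -34 m/s.
11–14 s: v starts -34 m/s; Δx = -34·3 + ½·8·3² = -66 m; v ends -10 m/s.
x(14) = 1 + Σ Δx = -174 m.

-174 m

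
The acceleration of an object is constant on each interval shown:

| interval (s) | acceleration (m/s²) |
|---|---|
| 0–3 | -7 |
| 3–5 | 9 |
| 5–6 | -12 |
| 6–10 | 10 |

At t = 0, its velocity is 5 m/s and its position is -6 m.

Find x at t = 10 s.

On each constant-a segment, Δv = aΔt and Δx = v₀Δt + ½aΔt²; chain segment to segment.
0–3 s: v starts 5 m/s; Δx = 5·3 + ½·-7·3² = -16.5 m; v ends -16 m/s.
3–5 s: v starts -16 m/s; Δx = -16·2 + ½·9·2² = -14 m; v ends 2 m/s.
5–6 s: v starts 2 m/s; Δx = 2·1 + ½·-12·1² = -4 m; v ends -10 m/s.
6–10 s: v starts -10 m/s; Δx = -10·4 + ½·10·4² = 40 m; v ends 30 m/s.
x(10) = -6 + Σ Δx = -0.5 m.

-0.5 m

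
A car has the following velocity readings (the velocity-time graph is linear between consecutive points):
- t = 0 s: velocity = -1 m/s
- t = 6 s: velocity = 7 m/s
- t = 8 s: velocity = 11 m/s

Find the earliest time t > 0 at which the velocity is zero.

t = 0.75 s

v changes sign on 0–6 s (from -1 to 7); the graph is linear there, so v = 0 at t = 0 + (1)·(6 − 0)/(7 − -1) = 0.75 s.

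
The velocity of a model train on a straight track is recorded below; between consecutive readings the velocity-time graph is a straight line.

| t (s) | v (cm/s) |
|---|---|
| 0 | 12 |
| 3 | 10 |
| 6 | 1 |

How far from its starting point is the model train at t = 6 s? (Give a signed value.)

Net displacement equals the area under the velocity-time graph (areas below the axis count negative).
0–3 s: ½(12 + 10)(3) = 33 cm
3–6 s: ½(10 + 1)(3) = 16.5 cm
Net displacement = 49.5 cm

49.5 cm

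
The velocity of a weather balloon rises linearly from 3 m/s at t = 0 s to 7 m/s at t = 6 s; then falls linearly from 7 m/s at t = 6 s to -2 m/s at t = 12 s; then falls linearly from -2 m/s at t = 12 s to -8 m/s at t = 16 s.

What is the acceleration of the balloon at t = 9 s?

-1.5 m/s²

Acceleration is the slope of the v-t graph on 6–12 s: (-2 − 7)/(12 − 6) = -1.5 m/s².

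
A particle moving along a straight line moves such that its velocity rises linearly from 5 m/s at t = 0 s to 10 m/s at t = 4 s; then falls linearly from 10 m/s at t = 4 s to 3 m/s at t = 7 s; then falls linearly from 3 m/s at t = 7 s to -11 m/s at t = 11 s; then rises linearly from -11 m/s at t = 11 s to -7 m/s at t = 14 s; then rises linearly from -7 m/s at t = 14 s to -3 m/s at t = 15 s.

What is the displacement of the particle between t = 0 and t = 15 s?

1.5 m

Displacement is the signed area under the v-t curve.
0–4 s: ½(5 + 10)(4) = 30 m
4–7 s: ½(10 + 3)(3) = 19.5 m
7–11 s: ½(3 + -11)(4) = -16 m
11–14 s: ½(-11 + -7)(3) = -27 m
14–15 s: ½(-7 + -3)(1) = -5 m
Net displacement = 1.5 m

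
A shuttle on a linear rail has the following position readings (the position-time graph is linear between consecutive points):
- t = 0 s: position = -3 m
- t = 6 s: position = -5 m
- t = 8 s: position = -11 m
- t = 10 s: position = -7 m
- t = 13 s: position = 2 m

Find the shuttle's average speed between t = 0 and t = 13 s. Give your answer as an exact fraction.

21/13 m/s

Average speed = (total path length)/(elapsed time); on a piecewise-linear x-t graph the path length is Σ|Δx|.
0–6 s: |Δx| = |-5 − -3| = 2 m
6–8 s: |Δx| = |-11 − -5| = 6 m
8–10 s: |Δx| = |-7 − -11| = 4 m
10–13 s: |Δx| = |2 − -7| = 9 m
Total path = 21 m; average speed = 21/13 = 21/13 m/s.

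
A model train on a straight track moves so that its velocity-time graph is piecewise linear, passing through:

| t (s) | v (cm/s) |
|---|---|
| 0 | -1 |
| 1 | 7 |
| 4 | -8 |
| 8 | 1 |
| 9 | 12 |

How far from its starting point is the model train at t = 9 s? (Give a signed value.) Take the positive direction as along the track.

Net displacement equals the area under the velocity-time graph (areas below the axis count negative).
0–1 s: ½(-1 + 7)(1) = 3 cm
1–4 s: ½(7 + -8)(3) = -1.5 cm
4–8 s: ½(-8 + 1)(4) = -14 cm
8–9 s: ½(1 + 12)(1) = 6.5 cm
Net displacement = -6 cm

-6 cm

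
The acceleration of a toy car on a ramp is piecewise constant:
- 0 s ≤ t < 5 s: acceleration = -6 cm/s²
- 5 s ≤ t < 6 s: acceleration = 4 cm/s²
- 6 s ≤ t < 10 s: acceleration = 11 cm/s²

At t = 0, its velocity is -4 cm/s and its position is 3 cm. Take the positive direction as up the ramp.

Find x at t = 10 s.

On each constant-a segment, Δv = aΔt and Δx = v₀Δt + ½aΔt²; chain segment to segment.
0–5 s: v starts -4 cm/s; Δx = -4·5 + ½·-6·5² = -95 cm; v ends -34 cm/s.
5–6 s: v starts -34 cm/s; Δx = -34·1 + ½·4·1² = -32 cm; v ends -30 cm/s.
6–10 s: v starts -30 cm/s; Δx = -30·4 + ½·11·4² = -32 cm; v ends 14 cm/s.
x(10) = 3 + Σ Δx = -156 cm.

-156 cm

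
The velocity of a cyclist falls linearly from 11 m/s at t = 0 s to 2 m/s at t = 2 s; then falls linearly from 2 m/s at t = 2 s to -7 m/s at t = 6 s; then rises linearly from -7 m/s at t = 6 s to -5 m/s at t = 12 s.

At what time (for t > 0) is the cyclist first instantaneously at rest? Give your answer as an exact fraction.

t = 26/9 s

v changes sign on 2–6 s (from 2 to -7); the graph is linear there, so v = 0 at t = 2 + (-2)·(6 − 2)/(-7 − 2) = 26/9 s.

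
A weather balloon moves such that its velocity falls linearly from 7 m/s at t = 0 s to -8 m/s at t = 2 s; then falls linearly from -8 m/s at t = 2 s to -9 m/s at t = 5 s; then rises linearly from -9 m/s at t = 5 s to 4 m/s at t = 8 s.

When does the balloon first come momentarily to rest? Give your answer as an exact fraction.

v changes sign on 0–2 s (from 7 to -8); the graph is linear there, so v = 0 at t = 0 + (-7)·(2 − 0)/(-8 − 7) = 14/15 s.

t = 14/15 s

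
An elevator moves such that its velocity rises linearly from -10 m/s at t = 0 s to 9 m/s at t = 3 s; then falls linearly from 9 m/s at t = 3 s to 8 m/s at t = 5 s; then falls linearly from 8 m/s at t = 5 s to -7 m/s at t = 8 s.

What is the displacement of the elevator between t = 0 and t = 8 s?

Displacement is the signed area under the v-t curve.
0–3 s: ½(-10 + 9)(3) = -1.5 m
3–5 s: ½(9 + 8)(2) = 17 m
5–8 s: ½(8 + -7)(3) = 1.5 m
Net displacement = 17 m

17 m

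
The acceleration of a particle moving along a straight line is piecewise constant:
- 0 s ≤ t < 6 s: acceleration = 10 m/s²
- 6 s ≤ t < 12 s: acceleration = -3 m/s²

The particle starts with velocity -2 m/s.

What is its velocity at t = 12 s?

40 m/s

Δv equals the area under the a-t graph; then v = v₀ + Δv.
0–6 s: 10 × 6 = 60 m/s
6–12 s: -3 × 6 = -18 m/s
Δv = 42 m/s, so v(12) = -2 + (42) = 40 m/s.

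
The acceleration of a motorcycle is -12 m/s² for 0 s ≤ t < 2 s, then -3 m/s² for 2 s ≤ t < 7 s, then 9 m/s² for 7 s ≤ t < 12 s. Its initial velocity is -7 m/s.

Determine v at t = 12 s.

-1 m/s

Δv equals the area under the a-t graph; then v = v₀ + Δv.
0–2 s: -12 × 2 = -24 m/s
2–7 s: -3 × 5 = -15 m/s
7–12 s: 9 × 5 = 45 m/s
Δv = 6 m/s, so v(12) = -7 + (6) = -1 m/s.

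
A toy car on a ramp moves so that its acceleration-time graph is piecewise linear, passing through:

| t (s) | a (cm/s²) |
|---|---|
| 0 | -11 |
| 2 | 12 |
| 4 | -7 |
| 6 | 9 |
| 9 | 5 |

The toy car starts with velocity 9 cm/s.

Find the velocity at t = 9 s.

38 cm/s

Δv equals the area under the a-t graph; then v = v₀ + Δv.
0–2 s: ½(-11 + 12)(2) = 1 cm/s
2–4 s: ½(12 + -7)(2) = 5 cm/s
4–6 s: ½(-7 + 9)(2) = 2 cm/s
6–9 s: ½(9 + 5)(3) = 21 cm/s
Δv = 29 cm/s, so v(9) = 9 + (29) = 38 cm/s.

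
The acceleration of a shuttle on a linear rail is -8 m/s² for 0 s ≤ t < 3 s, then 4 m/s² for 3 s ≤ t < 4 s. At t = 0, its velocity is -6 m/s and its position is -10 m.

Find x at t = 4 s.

On each constant-a segment, Δv = aΔt and Δx = v₀Δt + ½aΔt²; chain segment to segment.
0–3 s: v starts -6 m/s; Δx = -6·3 + ½·-8·3² = -54 m; v ends -30 m/s.
3–4 s: v starts -30 m/s; Δx = -30·1 + ½·4·1² = -28 m; v ends -26 m/s.
x(4) = -10 + Σ Δx = -92 m.

-92 m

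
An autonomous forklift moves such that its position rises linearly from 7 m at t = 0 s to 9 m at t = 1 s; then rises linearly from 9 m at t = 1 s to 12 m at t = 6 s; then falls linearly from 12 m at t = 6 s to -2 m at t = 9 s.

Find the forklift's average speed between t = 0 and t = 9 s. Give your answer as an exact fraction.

Average speed = (total path length)/(elapsed time); on a piecewise-linear x-t graph the path length is Σ|Δx|.
0–1 s: |Δx| = |9 − 7| = 2 m
1–6 s: |Δx| = |12 − 9| = 3 m
6–9 s: |Δx| = |-2 − 12| = 14 m
Total path = 19 m; average speed = 19/9 = 19/9 m/s.

19/9 m/s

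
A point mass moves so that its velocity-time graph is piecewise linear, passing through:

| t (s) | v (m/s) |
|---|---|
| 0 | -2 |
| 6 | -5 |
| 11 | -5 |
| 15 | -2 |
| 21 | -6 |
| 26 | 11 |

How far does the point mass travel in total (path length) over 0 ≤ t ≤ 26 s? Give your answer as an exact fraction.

Distance (not displacement) is the total path length: add the absolute areas under v-t.
0–6 s: |½(-2 + -5)(6)| = 21 m
6–11 s: |-5| × 5 = 25 m
11–15 s: |½(-5 + -2)(4)| = 14 m
15–21 s: |½(-2 + -6)(6)| = 24 m
21–26 s: v = 0 at t = 387/17 s; triangle areas 90/17 + 605/34 = 785/34 m
Total distance = 3641/34 m

3641/34 m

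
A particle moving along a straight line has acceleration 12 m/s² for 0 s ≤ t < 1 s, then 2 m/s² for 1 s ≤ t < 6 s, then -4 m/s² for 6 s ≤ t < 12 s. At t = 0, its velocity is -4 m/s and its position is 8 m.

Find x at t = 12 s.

On each constant-a segment, Δv = aΔt and Δx = v₀Δt + ½aΔt²; chain segment to segment.
0–1 s: v starts -4 m/s; Δx = -4·1 + ½·12·1² = 2 m; v ends 8 m/s.
1–6 s: v starts 8 m/s; Δx = 8·5 + ½·2·5² = 65 m; v ends 18 m/s.
6–12 s: v starts 18 m/s; Δx = 18·6 + ½·-4·6² = 36 m; v ends -6 m/s.
x(12) = 8 + Σ Δx = 111 m.

111 m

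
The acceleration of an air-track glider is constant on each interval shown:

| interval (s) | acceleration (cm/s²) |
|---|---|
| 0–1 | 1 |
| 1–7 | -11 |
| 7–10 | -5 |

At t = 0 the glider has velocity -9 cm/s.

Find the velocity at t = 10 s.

Δv equals the area under the a-t graph; then v = v₀ + Δv.
0–1 s: 1 × 1 = 1 cm/s
1–7 s: -11 × 6 = -66 cm/s
7–10 s: -5 × 3 = -15 cm/s
Δv = -80 cm/s, so v(10) = -9 + (-80) = -89 cm/s.

-89 cm/s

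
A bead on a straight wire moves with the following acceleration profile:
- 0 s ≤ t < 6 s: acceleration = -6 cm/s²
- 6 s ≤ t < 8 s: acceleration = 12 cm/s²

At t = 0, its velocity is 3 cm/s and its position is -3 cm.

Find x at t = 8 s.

-135 cm

On each constant-a segment, Δv = aΔt and Δx = v₀Δt + ½aΔt²; chain segment to segment.
0–6 s: v starts 3 cm/s; Δx = 3·6 + ½·-6·6² = -90 cm; v ends -33 cm/s.
6–8 s: v starts -33 cm/s; Δx = -33·2 + ½·12·2² = -42 cm; v ends -9 cm/s.
x(8) = -3 + Σ Δx = -135 cm.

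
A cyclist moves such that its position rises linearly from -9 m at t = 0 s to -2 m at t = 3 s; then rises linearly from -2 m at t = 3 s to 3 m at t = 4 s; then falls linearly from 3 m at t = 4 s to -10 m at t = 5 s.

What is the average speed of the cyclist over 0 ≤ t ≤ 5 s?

5 m/s

Average speed = (total path length)/(elapsed time); on a piecewise-linear x-t graph the path length is Σ|Δx|.
0–3 s: |Δx| = |-2 − -9| = 7 m
3–4 s: |Δx| = |3 − -2| = 5 m
4–5 s: |Δx| = |-10 − 3| = 13 m
Total path = 25 m; average speed = 25/5 = 5 m/s.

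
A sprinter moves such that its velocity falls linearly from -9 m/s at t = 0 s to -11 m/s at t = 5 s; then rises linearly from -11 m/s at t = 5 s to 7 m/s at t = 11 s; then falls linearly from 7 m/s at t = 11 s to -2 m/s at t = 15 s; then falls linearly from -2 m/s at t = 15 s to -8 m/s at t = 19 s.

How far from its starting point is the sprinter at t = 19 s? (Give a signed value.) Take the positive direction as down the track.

-72 m

Displacement is the signed area under the v-t curve.
0–5 s: ½(-9 + -11)(5) = -50 m
5–11 s: ½(-11 + 7)(6) = -12 m
11–15 s: ½(7 + -2)(4) = 10 m
15–19 s: ½(-2 + -8)(4) = -20 m
Net displacement = -72 m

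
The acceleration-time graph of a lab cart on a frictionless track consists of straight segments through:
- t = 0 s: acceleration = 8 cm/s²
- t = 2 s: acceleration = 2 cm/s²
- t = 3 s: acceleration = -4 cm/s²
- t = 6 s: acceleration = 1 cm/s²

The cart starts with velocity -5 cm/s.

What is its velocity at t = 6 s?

-0.5 cm/s

Δv equals the area under the a-t graph; then v = v₀ + Δv.
0–2 s: ½(8 + 2)(2) = 10 cm/s
2–3 s: ½(2 + -4)(1) = -1 cm/s
3–6 s: ½(-4 + 1)(3) = -4.5 cm/s
Δv = 4.5 cm/s, so v(6) = -5 + (4.5) = -0.5 cm/s.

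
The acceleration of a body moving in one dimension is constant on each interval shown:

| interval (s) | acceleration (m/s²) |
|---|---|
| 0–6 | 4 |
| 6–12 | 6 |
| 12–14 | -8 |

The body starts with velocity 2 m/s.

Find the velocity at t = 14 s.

Δv equals the area under the a-t graph; then v = v₀ + Δv.
0–6 s: 4 × 6 = 24 m/s
6–12 s: 6 × 6 = 36 m/s
12–14 s: -8 × 2 = -16 m/s
Δv = 44 m/s, so v(14) = 2 + (44) = 46 m/s.

46 m/s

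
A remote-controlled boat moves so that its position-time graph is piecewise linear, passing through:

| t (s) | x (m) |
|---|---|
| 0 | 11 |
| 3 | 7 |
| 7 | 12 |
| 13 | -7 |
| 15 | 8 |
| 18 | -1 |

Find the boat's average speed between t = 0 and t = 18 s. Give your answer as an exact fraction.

26/9 m/s

Average speed = (total path length)/(elapsed time); on a piecewise-linear x-t graph the path length is Σ|Δx|.
0–3 s: |Δx| = |7 − 11| = 4 m
3–7 s: |Δx| = |12 − 7| = 5 m
7–13 s: |Δx| = |-7 − 12| = 19 m
13–15 s: |Δx| = |8 − -7| = 15 m
15–18 s: |Δx| = |-1 − 8| = 9 m
Total path = 52 m; average speed = 52/18 = 26/9 m/s.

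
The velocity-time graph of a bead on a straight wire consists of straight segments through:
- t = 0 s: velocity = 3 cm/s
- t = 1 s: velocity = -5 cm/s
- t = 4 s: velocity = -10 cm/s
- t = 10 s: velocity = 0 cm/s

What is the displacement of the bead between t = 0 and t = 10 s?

Net displacement equals the area under the velocity-time graph (areas below the axis count negative).
0–1 s: ½(3 + -5)(1) = -1 cm
1–4 s: ½(-5 + -10)(3) = -22.5 cm
4–10 s: ½(-10 + 0)(6) = -30 cm
Net displacement = -53.5 cm

-53.5 cm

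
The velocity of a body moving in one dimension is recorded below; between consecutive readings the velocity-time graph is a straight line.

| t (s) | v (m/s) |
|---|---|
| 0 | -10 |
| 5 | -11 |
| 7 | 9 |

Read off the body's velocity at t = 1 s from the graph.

-10.2 m/s

On 0–5 s the graph is linear from -10 to -11 m/s: v(1) = -10 + (-11 − -10)·(1 − 0)/(5 − 0) = -10.2 m/s.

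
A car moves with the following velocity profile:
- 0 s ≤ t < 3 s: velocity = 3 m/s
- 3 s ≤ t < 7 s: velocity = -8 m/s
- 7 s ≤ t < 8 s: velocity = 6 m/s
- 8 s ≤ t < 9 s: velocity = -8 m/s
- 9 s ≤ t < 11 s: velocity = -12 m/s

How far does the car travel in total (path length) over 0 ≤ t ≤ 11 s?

Total distance travelled is ∫|v| dt — sum the magnitudes of each area piece.
0–3 s: |3| × 3 = 9 m
3–7 s: |-8| × 4 = 32 m
7–8 s: |6| × 1 = 6 m
8–9 s: |-8| × 1 = 8 m
9–11 s: |-12| × 2 = 24 m
Total distance = 79 m

79 m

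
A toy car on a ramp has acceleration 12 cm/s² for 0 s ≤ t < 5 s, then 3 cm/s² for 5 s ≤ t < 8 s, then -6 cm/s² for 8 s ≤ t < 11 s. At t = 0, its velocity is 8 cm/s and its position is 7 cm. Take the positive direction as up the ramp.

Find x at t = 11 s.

618.5 cm

On each constant-a segment, Δv = aΔt and Δx = v₀Δt + ½aΔt²; chain segment to segment.
0–5 s: v starts 8 cm/s; Δx = 8·5 + ½·12·5² = 190 cm; v ends 68 cm/s.
5–8 s: v starts 68 cm/s; Δx = 68·3 + ½·3·3² = 217.5 cm; v ends 77 cm/s.
8–11 s: v starts 77 cm/s; Δx = 77·3 + ½·-6·3² = 204 cm; v ends 59 cm/s.
x(11) = 7 + Σ Δx = 618.5 cm.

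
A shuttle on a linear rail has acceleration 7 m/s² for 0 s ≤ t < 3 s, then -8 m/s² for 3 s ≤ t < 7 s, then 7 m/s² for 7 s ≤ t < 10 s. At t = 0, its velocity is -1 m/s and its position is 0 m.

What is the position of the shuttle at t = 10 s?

40 m

On each constant-a segment, Δv = aΔt and Δx = v₀Δt + ½aΔt²; chain segment to segment.
0–3 s: v starts -1 m/s; Δx = -1·3 + ½·7·3² = 28.5 m; v ends 20 m/s.
3–7 s: v starts 20 m/s; Δx = 20·4 + ½·-8·4² = 16 m; v ends -12 m/s.
7–10 s: v starts -12 m/s; Δx = -12·3 + ½·7·3² = -4.5 m; v ends 9 m/s.
x(10) = 0 + Σ Δx = 40 m.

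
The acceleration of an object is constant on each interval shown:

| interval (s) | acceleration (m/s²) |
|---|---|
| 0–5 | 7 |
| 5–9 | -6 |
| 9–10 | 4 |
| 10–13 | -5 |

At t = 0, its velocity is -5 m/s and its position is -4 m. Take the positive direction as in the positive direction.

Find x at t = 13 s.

On each constant-a segment, Δv = aΔt and Δx = v₀Δt + ½aΔt²; chain segment to segment.
0–5 s: v starts -5 m/s; Δx = -5·5 + ½·7·5² = 62.5 m; v ends 30 m/s.
5–9 s: v starts 30 m/s; Δx = 30·4 + ½·-6·4² = 72 m; v ends 6 m/s.
9–10 s: v starts 6 m/s; Δx = 6·1 + ½·4·1² = 8 m; v ends 10 m/s.
10–13 s: v starts 10 m/s; Δx = 10·3 + ½·-5·3² = 7.5 m; v ends -5 m/s.
x(13) = -4 + Σ Δx = 146 m.

146 m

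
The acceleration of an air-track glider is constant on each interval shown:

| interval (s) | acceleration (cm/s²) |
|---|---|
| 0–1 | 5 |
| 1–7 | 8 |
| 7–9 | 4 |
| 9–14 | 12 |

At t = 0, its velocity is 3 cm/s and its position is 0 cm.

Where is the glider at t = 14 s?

787.5 cm

On each constant-a segment, Δv = aΔt and Δx = v₀Δt + ½aΔt²; chain segment to segment.
0–1 s: v starts 3 cm/s; Δx = 3·1 + ½·5·1² = 5.5 cm; v ends 8 cm/s.
1–7 s: v starts 8 cm/s; Δx = 8·6 + ½·8·6² = 192 cm; v ends 56 cm/s.
7–9 s: v starts 56 cm/s; Δx = 56·2 + ½·4·2² = 120 cm; v ends 64 cm/s.
9–14 s: v starts 64 cm/s; Δx = 64·5 + ½·12·5² = 470 cm; v ends 124 cm/s.
x(14) = 0 + Σ Δx = 787.5 cm.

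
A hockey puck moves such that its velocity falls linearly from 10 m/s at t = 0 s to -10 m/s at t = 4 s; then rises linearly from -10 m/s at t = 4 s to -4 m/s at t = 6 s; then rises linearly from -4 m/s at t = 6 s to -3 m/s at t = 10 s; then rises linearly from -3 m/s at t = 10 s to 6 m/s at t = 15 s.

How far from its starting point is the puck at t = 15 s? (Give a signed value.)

-20.5 m

Displacement is the signed area under the v-t curve.
0–4 s: ½(10 + -10)(4) = 0 m
4–6 s: ½(-10 + -4)(2) = -14 m
6–10 s: ½(-4 + -3)(4) = -14 m
10–15 s: ½(-3 + 6)(5) = 7.5 m
Net displacement = -20.5 m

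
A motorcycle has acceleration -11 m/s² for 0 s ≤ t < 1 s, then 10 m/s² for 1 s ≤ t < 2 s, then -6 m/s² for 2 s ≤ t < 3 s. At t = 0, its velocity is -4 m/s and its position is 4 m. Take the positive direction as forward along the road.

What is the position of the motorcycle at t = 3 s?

-23.5 m

On each constant-a segment, Δv = aΔt and Δx = v₀Δt + ½aΔt²; chain segment to segment.
0–1 s: v starts -4 m/s; Δx = -4·1 + ½·-11·1² = -9.5 m; v ends -15 m/s.
1–2 s: v starts -15 m/s; Δx = -15·1 + ½·10·1² = -10 m; v ends -5 m/s.
2–3 s: v starts -5 m/s; Δx = -5·1 + ½·-6·1² = -8 m; v ends -11 m/s.
x(3) = 4 + Σ Δx = -23.5 m.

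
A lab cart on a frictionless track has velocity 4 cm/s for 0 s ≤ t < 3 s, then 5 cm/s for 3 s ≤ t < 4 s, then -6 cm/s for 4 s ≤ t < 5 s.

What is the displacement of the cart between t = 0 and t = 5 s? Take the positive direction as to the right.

11 cm

Net displacement equals the area under the velocity-time graph (areas below the axis count negative).
0–3 s: 4 × 3 = 12 cm
3–4 s: 5 × 1 = 5 cm
4–5 s: -6 × 1 = -6 cm
Net displacement = 11 cm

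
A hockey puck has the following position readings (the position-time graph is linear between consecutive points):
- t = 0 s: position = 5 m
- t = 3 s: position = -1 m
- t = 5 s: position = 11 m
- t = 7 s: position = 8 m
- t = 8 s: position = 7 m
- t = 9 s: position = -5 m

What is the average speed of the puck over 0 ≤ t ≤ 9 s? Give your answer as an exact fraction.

Average speed = (total path length)/(elapsed time); on a piecewise-linear x-t graph the path length is Σ|Δx|.
0–3 s: |Δx| = |-1 − 5| = 6 m
3–5 s: |Δx| = |11 − -1| = 12 m
5–7 s: |Δx| = |8 − 11| = 3 m
7–8 s: |Δx| = |7 − 8| = 1 m
8–9 s: |Δx| = |-5 − 7| = 12 m
Total path = 34 m; average speed = 34/9 = 34/9 m/s.

34/9 m/s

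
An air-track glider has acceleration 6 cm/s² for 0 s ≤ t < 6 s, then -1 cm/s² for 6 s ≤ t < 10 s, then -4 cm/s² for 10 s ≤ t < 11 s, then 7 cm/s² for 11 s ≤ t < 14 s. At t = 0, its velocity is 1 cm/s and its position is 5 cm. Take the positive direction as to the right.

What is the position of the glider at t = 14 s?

408.5 cm

On each constant-a segment, Δv = aΔt and Δx = v₀Δt + ½aΔt²; chain segment to segment.
0–6 s: v starts 1 cm/s; Δx = 1·6 + ½·6·6² = 114 cm; v ends 37 cm/s.
6–10 s: v starts 37 cm/s; Δx = 37·4 + ½·-1·4² = 140 cm; v ends 33 cm/s.
10–11 s: v starts 33 cm/s; Δx = 33·1 + ½·-4·1² = 31 cm; v ends 29 cm/s.
11–14 s: v starts 29 cm/s; Δx = 29·3 + ½·7·3² = 118.5 cm; v ends 50 cm/s.
x(14) = 5 + Σ Δx = 408.5 cm.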